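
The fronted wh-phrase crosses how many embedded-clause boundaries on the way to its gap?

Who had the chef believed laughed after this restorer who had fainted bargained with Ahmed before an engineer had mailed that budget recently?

1

"who" is extracted from the subject of "laughed".
Boundaries crossed, outermost first: [Ø] — 1 in total.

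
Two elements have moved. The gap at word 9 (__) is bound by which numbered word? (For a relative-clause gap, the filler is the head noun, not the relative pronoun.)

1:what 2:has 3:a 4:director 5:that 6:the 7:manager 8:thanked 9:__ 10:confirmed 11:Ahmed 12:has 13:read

The marked gap is inside the relative clause, the direct object of "thanked".
Its filler is the head noun "director" (via "that"), at word 4.
(The other dependency links word 1 to a gap after word 13.)

4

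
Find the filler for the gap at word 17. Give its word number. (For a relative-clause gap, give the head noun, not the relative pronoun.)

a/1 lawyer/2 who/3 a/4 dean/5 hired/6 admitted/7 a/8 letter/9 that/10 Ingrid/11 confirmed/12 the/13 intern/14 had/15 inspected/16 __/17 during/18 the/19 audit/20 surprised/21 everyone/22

The gap at 17 is the object of "inspected", inside a relative clause.
The relative pronoun is "that" (word 10); it is bound by the head noun immediately before it.
Its filler is the head noun "letter", at word 9.

9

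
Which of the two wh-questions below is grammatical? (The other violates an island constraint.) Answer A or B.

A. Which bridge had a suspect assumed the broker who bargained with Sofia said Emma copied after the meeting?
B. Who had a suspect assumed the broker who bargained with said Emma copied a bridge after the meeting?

In B, the wh-phrase is extracted from inside a complex-NP island (relative clause) (introduced by "who"), which blocks movement.
In A, the extraction path crosses only that-complement boundaries, which are transparent.
So A is grammatical.

A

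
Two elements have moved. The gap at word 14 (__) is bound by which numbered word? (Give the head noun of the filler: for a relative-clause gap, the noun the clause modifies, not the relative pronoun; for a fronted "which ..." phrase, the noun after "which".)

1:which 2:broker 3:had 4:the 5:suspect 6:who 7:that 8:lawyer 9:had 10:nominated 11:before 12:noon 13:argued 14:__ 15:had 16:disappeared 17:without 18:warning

The marked gap is the subject of "disappeared".
Its filler is the fronted wh-phrase "which broker", at word 2.
(The other dependency links word 5 to a gap after word 10.)

2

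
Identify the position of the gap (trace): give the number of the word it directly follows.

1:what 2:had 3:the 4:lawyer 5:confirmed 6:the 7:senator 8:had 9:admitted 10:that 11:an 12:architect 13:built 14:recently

The displaced element is "what" (word 1).
It is linked across 2 clause boundaries (Ø → that).
It functions as the direct object of "built", so the gap sits immediately after word 13 ("built").
Base order: The lawyer had confirmed the senator had admitted that an architect built what recently.

13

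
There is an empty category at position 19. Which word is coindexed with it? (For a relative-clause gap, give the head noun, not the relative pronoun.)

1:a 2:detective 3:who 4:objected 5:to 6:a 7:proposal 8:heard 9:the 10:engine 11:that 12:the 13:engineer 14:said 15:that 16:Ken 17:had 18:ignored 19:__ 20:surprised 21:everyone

The gap at 19 is the object of "ignored", inside a relative clause.
The relative pronoun is "that" (word 11); it is bound by the head noun immediately before it.
Its filler is the head noun "engine", at word 10.

10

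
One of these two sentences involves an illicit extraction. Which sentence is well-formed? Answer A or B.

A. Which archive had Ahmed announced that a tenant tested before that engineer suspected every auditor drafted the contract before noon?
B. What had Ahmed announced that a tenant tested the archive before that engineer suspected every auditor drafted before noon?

A

In B, the wh-phrase is extracted from inside an adjunct island (introduced by "before"), which blocks movement.
In A, the extraction path crosses only that-complement boundaries, which are transparent.
So A is grammatical.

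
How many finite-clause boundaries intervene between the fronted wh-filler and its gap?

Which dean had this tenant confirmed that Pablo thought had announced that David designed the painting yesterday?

"which dean" is extracted from the subject of "announced".
Boundaries crossed, outermost first: [that], [Ø] — 2 in total.

2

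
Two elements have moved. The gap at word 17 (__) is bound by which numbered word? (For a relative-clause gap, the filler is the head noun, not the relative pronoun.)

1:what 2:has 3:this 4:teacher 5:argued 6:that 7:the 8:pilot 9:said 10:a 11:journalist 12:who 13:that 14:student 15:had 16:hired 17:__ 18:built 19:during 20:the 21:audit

11

The marked gap is inside the relative clause, the direct object of "hired".
Its filler is the head noun "journalist" (via "who"), at word 11.
(The other dependency links word 1 to a gap after word 18.)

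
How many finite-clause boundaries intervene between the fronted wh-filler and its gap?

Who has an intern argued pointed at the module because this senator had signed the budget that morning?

"who" is extracted from the subject of "pointed".
Boundaries crossed, outermost first: [Ø] — 1 in total.

1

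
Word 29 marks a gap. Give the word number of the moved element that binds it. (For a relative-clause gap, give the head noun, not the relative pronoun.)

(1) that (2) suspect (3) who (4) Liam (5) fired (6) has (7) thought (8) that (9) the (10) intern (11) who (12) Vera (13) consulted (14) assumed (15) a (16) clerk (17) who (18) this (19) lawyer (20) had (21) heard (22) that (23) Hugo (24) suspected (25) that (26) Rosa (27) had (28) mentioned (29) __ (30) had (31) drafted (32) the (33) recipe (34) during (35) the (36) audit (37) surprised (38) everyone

16

The gap at 29 is the subject of "drafted", inside a relative clause.
The relative pronoun is "who" (word 17); it is bound by the head noun immediately before it.
Its filler is the head noun "clerk", at word 16.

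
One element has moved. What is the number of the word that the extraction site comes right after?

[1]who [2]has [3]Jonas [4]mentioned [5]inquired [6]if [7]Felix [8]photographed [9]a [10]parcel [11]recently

4

The displaced element is "who" (word 1).
It is linked across 1 clause boundary (Ø).
It functions as the subject of "inquired", so the gap sits immediately after word 4 ("mentioned").
Base order: Jonas has mentioned who inquired if Felix photographed a parcel recently.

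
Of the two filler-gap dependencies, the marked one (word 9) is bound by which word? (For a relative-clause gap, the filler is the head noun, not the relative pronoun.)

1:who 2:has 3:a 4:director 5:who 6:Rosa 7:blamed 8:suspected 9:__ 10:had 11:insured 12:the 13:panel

1

The marked gap is the subject of "insured".
Its filler is the fronted wh-phrase "who", at word 1.
(The other dependency links word 4 to a gap after word 7.)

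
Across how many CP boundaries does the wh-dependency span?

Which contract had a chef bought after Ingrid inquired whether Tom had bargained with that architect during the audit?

"which contract" originates inside the matrix clause — no clause boundary is crossed.

0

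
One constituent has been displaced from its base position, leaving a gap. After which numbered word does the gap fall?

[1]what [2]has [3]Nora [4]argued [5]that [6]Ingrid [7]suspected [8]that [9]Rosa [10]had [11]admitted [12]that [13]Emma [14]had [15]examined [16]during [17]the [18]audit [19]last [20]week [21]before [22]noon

15

The displaced element is "what" (word 1).
It is linked across 3 clause boundaries (that → that → that).
It functions as the direct object of "examined", so the gap sits immediately after word 15 ("examined").
Base order: Nora has argued that Ingrid suspected that Rosa had admitted that Emma had examined what during the audit last week before noon.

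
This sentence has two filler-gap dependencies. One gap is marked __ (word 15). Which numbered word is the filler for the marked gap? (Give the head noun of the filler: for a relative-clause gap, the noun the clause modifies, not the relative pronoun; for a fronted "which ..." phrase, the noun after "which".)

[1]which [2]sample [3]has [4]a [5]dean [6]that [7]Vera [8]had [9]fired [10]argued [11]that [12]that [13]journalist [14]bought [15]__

The marked gap is the direct object of "bought".
Its filler is the fronted wh-phrase "which sample", at word 2.
(The other dependency links word 5 to a gap after word 9.)

2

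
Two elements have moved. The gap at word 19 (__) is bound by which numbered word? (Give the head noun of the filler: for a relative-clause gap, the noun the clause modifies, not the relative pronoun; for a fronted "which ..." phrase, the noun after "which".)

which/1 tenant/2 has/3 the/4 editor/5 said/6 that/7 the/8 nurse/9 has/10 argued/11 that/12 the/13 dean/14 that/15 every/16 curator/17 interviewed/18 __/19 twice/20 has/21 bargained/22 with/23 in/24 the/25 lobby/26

The marked gap is inside the relative clause, the direct object of "interviewed".
Its filler is the head noun "dean" (via "that"), at word 14.
(The other dependency links word 2 to a gap after word 23.)

14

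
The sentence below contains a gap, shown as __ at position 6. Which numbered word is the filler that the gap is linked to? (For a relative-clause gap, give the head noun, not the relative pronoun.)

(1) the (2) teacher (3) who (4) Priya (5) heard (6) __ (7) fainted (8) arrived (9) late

The gap at 6 is the subject of "fainted", inside a relative clause.
The relative pronoun is "who" (word 3); it is bound by the head noun immediately before it.
Its filler is the head noun "teacher", at word 2.

2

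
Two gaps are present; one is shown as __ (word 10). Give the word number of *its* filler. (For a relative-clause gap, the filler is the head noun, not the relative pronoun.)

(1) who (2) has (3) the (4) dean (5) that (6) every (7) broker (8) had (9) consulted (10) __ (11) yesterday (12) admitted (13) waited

The marked gap is inside the relative clause, the direct object of "consulted".
Its filler is the head noun "dean" (via "that"), at word 4.
(The other dependency links word 1 to a gap after word 12.)

4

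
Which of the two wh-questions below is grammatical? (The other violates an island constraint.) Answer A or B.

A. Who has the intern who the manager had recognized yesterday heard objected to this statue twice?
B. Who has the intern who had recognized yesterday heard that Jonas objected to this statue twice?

In B, the wh-phrase is extracted from inside a complex-NP island (relative clause) (introduced by "who"), which blocks movement.
In A, the extraction path crosses only that-complement boundaries, which are transparent.
So A is grammatical.

A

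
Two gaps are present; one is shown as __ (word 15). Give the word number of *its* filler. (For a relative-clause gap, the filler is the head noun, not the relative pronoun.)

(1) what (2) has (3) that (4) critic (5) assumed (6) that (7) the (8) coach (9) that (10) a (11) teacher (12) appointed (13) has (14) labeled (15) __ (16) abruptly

The marked gap is the direct object of "labeled".
Its filler is the fronted wh-phrase "what", at word 1.
(The other dependency links word 8 to a gap after word 12.)

1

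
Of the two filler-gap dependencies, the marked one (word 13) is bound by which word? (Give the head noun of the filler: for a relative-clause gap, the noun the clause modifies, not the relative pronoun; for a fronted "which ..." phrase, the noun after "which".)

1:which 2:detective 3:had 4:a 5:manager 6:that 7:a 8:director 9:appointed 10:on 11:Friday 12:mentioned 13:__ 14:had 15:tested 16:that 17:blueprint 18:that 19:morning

2

The marked gap is the subject of "tested".
Its filler is the fronted wh-phrase "which detective", at word 2.
(The other dependency links word 5 to a gap after word 9.)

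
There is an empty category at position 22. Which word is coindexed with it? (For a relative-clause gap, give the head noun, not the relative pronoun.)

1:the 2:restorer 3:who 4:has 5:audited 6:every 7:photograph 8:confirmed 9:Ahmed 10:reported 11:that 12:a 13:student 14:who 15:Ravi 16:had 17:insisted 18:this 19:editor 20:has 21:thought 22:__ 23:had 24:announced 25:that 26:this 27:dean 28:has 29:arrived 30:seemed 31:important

The gap at 22 is the subject of "announced", inside a relative clause.
The relative pronoun is "who" (word 14); it is bound by the head noun immediately before it.
Its filler is the head noun "student", at word 13.

13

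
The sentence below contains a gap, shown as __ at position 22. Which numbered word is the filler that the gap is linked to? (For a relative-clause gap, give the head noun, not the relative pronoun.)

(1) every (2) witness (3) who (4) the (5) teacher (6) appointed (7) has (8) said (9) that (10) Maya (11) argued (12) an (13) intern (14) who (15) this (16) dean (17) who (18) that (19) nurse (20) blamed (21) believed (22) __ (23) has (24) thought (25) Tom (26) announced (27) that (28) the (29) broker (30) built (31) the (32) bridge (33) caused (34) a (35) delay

13

The gap at 22 is the subject of "thought", inside a relative clause.
The relative pronoun is "who" (word 14); it is bound by the head noun immediately before it.
Its filler is the head noun "intern", at word 13.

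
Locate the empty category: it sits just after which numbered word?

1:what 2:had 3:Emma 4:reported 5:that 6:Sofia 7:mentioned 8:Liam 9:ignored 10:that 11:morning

The displaced element is "what" (word 1).
It is linked across 2 clause boundaries (that → Ø).
It functions as the direct object of "ignored", so the gap sits immediately after word 9 ("ignored").
Base order: Emma had reported that Sofia mentioned Liam ignored what that morning.

9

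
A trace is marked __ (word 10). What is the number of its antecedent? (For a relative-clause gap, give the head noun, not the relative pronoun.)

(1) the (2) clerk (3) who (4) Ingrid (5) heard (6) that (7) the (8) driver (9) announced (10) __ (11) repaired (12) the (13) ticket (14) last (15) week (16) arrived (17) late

2

The gap at 10 is the subject of "repaired", inside a relative clause.
The relative pronoun is "who" (word 3); it is bound by the head noun immediately before it.
Its filler is the head noun "clerk", at word 2.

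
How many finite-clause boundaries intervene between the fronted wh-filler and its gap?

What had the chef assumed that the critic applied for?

1

"what" is extracted from the PP object of "applied".
Boundaries crossed, outermost first: [that] — 1 in total.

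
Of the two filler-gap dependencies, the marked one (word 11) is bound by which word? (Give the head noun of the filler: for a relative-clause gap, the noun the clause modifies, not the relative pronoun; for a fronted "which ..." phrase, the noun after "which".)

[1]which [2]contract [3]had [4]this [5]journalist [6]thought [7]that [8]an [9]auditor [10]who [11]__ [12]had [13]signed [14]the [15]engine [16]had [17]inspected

9

The marked gap is inside the relative clause, the subject of "signed".
Its filler is the head noun "auditor" (via "who"), at word 9.
(The other dependency links word 2 to a gap after word 17.)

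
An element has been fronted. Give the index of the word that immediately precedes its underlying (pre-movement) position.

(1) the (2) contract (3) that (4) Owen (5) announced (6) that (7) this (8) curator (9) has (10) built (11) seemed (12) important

The displaced element is "the contract" (word 2).
It is linked across 1 clause boundary (that).
It functions as the direct object of "built", so the gap sits immediately after word 10 ("built").
Base order: Owen announced that this curator has built the contract.

10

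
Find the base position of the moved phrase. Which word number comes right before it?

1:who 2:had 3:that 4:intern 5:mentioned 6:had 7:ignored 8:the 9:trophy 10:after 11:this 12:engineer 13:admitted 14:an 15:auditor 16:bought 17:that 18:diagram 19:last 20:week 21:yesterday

The displaced element is "who" (word 1).
It is linked across 1 clause boundary (Ø).
It functions as the subject of "ignored", so the gap sits immediately after word 5 ("mentioned").
Base order: That intern had mentioned who had ignored the trophy after this engineer admitted an auditor bought that diagram last week yesterday.

5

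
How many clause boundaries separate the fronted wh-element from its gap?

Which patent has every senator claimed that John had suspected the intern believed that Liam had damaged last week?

3

"which patent" is extracted from the object of "damaged".
Boundaries crossed, outermost first: [that], [Ø], [that] — 3 in total.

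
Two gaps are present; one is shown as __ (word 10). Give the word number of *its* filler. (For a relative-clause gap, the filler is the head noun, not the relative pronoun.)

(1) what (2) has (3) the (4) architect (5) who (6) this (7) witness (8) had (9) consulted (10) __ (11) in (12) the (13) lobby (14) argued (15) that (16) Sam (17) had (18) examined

The marked gap is inside the relative clause, the direct object of "consulted".
Its filler is the head noun "architect" (via "who"), at word 4.
(The other dependency links word 1 to a gap after word 18.)

4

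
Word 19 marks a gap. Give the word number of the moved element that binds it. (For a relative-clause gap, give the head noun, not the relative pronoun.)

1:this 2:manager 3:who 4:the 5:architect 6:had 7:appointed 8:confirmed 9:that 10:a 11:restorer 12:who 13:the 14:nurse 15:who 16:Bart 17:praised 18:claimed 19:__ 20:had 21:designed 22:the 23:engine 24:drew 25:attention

The gap at 19 is the subject of "designed", inside a relative clause.
The relative pronoun is "who" (word 12); it is bound by the head noun immediately before it.
Its filler is the head noun "restorer", at word 11.

11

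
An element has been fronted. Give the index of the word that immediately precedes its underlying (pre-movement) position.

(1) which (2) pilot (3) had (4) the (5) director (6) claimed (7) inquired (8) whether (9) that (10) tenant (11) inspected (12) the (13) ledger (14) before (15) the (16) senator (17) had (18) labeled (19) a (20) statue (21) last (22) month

6

The displaced element is "which pilot" (word 2).
It is linked across 1 clause boundary (Ø).
It functions as the subject of "inquired", so the gap sits immediately after word 6 ("claimed").
Base order: The director had claimed that which pilot inquired whether that tenant inspected the ledger before the senator had labeled a statue last month.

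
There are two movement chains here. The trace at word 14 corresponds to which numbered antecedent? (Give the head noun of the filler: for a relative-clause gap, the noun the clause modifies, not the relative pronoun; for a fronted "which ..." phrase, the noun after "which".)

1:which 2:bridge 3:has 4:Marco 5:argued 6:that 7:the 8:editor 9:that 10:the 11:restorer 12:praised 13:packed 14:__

The marked gap is the direct object of "packed".
Its filler is the fronted wh-phrase "which bridge", at word 2.
(The other dependency links word 8 to a gap after word 12.)

2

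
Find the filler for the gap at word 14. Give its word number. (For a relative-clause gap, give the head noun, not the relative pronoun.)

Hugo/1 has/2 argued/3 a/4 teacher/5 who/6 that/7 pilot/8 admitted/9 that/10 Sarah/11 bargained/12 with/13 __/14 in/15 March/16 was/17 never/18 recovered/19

5

The gap at 14 is the prepositional object of "bargained", inside a relative clause.
The relative pronoun is "who" (word 6); it is bound by the head noun immediately before it.
Its filler is the head noun "teacher", at word 5.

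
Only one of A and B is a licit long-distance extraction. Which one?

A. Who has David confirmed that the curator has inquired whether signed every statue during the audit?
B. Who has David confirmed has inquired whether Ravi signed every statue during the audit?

B

In A, the wh-phrase is extracted from inside a wh-island (introduced by "whether"), which blocks movement.
In B, the extraction path crosses only that-complement boundaries, which are transparent.
So B is grammatical.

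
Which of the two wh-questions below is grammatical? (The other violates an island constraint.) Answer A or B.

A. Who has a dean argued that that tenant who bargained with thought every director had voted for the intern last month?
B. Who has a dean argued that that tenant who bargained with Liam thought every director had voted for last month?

B

In A, the wh-phrase is extracted from inside a complex-NP island (relative clause) (introduced by "who"), which blocks movement.
In B, the extraction path crosses only that-complement boundaries, which are transparent.
So B is grammatical.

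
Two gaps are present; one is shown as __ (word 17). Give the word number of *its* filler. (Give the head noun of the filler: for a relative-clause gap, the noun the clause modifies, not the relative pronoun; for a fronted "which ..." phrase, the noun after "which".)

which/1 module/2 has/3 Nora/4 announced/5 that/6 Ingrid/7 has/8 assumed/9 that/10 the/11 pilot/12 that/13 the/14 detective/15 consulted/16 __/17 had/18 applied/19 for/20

12

The marked gap is inside the relative clause, the direct object of "consulted".
Its filler is the head noun "pilot" (via "that"), at word 12.
(The other dependency links word 2 to a gap after word 20.)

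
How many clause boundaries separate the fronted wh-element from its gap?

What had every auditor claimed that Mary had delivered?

1

"what" is extracted from the object of "delivered".
Boundaries crossed, outermost first: [that] — 1 in total.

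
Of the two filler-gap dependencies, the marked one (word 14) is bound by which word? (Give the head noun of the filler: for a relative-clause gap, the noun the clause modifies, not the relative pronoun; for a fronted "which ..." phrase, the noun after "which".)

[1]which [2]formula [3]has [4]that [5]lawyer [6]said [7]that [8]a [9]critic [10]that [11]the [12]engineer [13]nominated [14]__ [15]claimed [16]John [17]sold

9

The marked gap is inside the relative clause, the direct object of "nominated".
Its filler is the head noun "critic" (via "that"), at word 9.
(The other dependency links word 2 to a gap after word 17.)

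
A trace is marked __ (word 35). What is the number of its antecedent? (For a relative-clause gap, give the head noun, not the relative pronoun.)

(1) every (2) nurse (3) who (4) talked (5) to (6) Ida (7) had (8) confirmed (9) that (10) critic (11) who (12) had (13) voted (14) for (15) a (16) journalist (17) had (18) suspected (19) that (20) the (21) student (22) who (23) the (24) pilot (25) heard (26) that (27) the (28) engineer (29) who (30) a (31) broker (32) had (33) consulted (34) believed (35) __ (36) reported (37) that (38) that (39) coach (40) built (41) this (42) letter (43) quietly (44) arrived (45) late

21

The gap at 35 is the subject of "reported", inside a relative clause.
The relative pronoun is "who" (word 22); it is bound by the head noun immediately before it.
Its filler is the head noun "student", at word 21.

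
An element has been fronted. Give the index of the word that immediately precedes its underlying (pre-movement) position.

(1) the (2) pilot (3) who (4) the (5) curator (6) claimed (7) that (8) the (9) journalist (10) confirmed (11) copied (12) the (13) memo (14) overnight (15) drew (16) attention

The displaced element is "the pilot" (word 2).
It is linked across 2 clause boundaries (that → Ø).
It functions as the subject of "copied", so the gap sits immediately after word 10 ("confirmed").
Base order: The curator claimed that the journalist confirmed that the pilot copied the memo overnight.

10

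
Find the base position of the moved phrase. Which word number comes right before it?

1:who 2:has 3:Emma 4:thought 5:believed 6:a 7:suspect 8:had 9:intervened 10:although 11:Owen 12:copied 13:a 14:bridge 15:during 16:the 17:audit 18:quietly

The displaced element is "who" (word 1).
It is linked across 1 clause boundary (Ø).
It functions as the subject of "believed", so the gap sits immediately after word 4 ("thought").
Base order: Emma has thought that who believed a suspect had intervened although Owen copied a bridge during the audit quietly.

4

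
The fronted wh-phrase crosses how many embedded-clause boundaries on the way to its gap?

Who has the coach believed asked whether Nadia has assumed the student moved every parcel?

"who" is extracted from the subject of "asked".
Boundaries crossed, outermost first: [Ø] — 1 in total.

1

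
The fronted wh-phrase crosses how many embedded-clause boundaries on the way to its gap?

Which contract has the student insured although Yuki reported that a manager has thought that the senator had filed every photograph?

"which contract" originates inside the matrix clause — no clause boundary is crossed.

0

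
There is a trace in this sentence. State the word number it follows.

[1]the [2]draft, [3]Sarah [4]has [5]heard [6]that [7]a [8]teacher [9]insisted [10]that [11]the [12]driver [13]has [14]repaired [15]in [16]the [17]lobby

The displaced element is "the draft" (word 2).
It is linked across 2 clause boundaries (that → that).
It functions as the direct object of "repaired", so the gap sits immediately after word 14 ("repaired").
Base order: Sarah has heard that a teacher insisted that the driver has repaired the draft in the lobby.

14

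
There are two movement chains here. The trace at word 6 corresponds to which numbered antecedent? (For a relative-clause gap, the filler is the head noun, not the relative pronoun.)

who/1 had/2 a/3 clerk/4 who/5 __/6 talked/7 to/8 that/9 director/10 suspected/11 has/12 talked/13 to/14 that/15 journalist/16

The marked gap is inside the relative clause, the subject of "talked".
Its filler is the head noun "clerk" (via "who"), at word 4.
(The other dependency links word 1 to a gap after word 11.)

4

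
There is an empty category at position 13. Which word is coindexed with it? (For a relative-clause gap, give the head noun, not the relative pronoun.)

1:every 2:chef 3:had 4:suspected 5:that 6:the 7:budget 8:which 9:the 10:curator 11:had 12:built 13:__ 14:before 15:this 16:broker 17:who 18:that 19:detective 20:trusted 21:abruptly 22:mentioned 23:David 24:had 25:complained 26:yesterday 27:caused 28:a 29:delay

7

The gap at 13 is the object of "built", inside a relative clause.
The relative pronoun is "which" (word 8); it is bound by the head noun immediately before it.
Its filler is the head noun "budget", at word 7.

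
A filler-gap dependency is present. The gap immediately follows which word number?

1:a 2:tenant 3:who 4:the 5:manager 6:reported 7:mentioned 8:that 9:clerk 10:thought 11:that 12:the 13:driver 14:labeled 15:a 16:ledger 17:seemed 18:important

The displaced element is "a tenant" (word 2).
It is linked across 1 clause boundary (Ø).
It functions as the subject of "mentioned", so the gap sits immediately after word 6 ("reported").
Base order: The manager reported that a tenant mentioned that clerk thought that the driver labeled a ledger.

6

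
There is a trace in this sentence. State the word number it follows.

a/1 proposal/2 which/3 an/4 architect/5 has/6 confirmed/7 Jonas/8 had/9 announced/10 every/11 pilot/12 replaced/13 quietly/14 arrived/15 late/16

13

The displaced element is "a proposal" (word 2).
It is linked across 2 clause boundaries (Ø → Ø).
It functions as the direct object of "replaced", so the gap sits immediately after word 13 ("replaced").
Base order: An architect has confirmed Jonas had announced every pilot replaced a proposal quietly.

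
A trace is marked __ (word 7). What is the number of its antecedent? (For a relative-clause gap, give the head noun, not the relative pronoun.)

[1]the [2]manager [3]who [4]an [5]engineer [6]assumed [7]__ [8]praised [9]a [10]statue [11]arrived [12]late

The gap at 7 is the subject of "praised", inside a relative clause.
The relative pronoun is "who" (word 3); it is bound by the head noun immediately before it.
Its filler is the head noun "manager", at word 2.

2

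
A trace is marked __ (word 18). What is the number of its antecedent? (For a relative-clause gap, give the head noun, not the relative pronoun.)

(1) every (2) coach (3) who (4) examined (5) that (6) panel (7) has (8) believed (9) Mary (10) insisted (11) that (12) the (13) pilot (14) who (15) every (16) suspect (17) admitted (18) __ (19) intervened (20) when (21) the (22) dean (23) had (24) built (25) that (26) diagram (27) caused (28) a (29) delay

The gap at 18 is the subject of "intervened", inside a relative clause.
The relative pronoun is "who" (word 14); it is bound by the head noun immediately before it.
Its filler is the head noun "pilot", at word 13.

13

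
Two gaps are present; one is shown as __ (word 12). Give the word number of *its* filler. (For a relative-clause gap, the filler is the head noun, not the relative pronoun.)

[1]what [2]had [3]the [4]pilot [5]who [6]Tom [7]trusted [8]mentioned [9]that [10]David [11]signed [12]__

The marked gap is the direct object of "signed".
Its filler is the fronted wh-phrase "what", at word 1.
(The other dependency links word 4 to a gap after word 7.)

1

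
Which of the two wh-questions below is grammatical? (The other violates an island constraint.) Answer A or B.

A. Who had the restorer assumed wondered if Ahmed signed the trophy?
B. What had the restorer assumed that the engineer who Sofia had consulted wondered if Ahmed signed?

A

In B, the wh-phrase is extracted from inside a wh-island (introduced by "if"), which blocks movement.
In A, the extraction path crosses only that-complement boundaries, which are transparent.
So A is grammatical.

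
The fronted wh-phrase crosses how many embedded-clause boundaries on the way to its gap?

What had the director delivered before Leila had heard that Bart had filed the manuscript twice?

0

"what" originates inside the matrix clause — no clause boundary is crossed.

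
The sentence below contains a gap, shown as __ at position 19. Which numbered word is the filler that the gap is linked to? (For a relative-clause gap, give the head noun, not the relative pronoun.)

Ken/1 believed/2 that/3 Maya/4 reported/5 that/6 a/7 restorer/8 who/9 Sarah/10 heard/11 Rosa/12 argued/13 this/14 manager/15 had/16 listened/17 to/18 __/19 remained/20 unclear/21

The gap at 19 is the prepositional object of "listened", inside a relative clause.
The relative pronoun is "who" (word 9); it is bound by the head noun immediately before it.
Its filler is the head noun "restorer", at word 8.

8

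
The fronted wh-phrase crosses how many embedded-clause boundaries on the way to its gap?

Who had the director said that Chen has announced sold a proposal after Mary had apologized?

2

"who" is extracted from the subject of "sold".
Boundaries crossed, outermost first: [that], [Ø] — 2 in total.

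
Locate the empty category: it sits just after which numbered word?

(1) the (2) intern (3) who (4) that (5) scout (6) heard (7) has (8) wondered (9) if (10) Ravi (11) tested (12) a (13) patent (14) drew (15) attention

The displaced element is "the intern" (word 2).
It is linked across 1 clause boundary (Ø).
It functions as the subject of "wondered", so the gap sits immediately after word 6 ("heard").
Base order: That scout heard that the intern has wondered if Ravi tested a patent.

6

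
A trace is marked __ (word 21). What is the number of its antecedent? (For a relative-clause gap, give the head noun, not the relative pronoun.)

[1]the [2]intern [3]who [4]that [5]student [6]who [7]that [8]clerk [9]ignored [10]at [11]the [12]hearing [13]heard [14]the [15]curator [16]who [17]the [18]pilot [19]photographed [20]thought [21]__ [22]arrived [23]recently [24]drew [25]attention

The gap at 21 is the subject of "arrived", inside a relative clause.
The relative pronoun is "who" (word 3); it is bound by the head noun immediately before it.
Its filler is the head noun "intern", at word 2.

2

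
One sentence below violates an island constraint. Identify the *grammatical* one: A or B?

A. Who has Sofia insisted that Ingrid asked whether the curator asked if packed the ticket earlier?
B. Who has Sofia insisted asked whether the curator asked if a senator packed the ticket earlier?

B

In A, the wh-phrase is extracted from inside a wh-island (introduced by "whether"), which blocks movement.
In B, the extraction path crosses only that-complement boundaries, which are transparent.
So B is grammatical.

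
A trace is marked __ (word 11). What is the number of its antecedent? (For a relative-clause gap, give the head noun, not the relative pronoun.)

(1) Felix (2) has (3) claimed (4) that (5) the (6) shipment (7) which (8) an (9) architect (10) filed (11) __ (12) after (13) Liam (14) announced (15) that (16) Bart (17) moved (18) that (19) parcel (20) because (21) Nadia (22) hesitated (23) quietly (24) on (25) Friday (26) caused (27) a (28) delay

6

The gap at 11 is the object of "filed", inside a relative clause.
The relative pronoun is "which" (word 7); it is bound by the head noun immediately before it.
Its filler is the head noun "shipment", at word 6.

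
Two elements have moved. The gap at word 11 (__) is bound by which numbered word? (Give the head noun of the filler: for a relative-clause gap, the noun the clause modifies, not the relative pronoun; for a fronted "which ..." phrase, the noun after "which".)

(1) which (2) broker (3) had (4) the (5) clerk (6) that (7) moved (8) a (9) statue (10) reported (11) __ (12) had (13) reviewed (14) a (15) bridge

The marked gap is the subject of "reviewed".
Its filler is the fronted wh-phrase "which broker", at word 2.
(The other dependency links word 5 to a gap after word 6.)

2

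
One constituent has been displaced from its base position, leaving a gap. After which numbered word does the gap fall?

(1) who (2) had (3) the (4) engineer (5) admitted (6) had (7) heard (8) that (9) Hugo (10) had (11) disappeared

5

The displaced element is "who" (word 1).
It is linked across 1 clause boundary (Ø).
It functions as the subject of "heard", so the gap sits immediately after word 5 ("admitted").
Base order: The engineer had admitted that who had heard that Hugo had disappeared.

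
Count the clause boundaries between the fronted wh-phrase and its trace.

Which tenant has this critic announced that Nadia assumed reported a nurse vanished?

2

"which tenant" is extracted from the subject of "reported".
Boundaries crossed, outermost first: [that], [Ø] — 2 in total.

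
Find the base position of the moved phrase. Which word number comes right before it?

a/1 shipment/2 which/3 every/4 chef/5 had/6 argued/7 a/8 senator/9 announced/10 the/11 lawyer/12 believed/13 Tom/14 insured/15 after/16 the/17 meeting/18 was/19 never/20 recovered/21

The displaced element is "a shipment" (word 2).
It is linked across 3 clause boundaries (Ø → Ø → Ø).
It functions as the direct object of "insured", so the gap sits immediately after word 15 ("insured").
Base order: Every chef had argued a senator announced the lawyer believed Tom insured a shipment after the meeting.

15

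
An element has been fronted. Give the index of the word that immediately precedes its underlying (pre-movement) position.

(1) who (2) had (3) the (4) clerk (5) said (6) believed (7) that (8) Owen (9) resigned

5

The displaced element is "who" (word 1).
It is linked across 1 clause boundary (Ø).
It functions as the subject of "believed", so the gap sits immediately after word 5 ("said").
Base order: The clerk had said who believed that Owen resigned.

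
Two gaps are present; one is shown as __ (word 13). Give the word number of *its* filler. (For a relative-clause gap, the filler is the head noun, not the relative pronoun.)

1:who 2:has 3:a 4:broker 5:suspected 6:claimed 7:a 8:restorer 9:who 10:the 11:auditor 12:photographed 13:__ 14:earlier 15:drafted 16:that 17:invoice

8

The marked gap is inside the relative clause, the direct object of "photographed".
Its filler is the head noun "restorer" (via "who"), at word 8.
(The other dependency links word 1 to a gap after word 5.)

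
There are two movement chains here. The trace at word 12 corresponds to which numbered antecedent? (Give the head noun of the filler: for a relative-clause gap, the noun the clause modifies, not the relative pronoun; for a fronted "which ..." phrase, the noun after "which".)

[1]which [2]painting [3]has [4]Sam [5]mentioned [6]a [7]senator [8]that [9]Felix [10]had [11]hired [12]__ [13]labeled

The marked gap is inside the relative clause, the direct object of "hired".
Its filler is the head noun "senator" (via "that"), at word 7.
(The other dependency links word 2 to a gap after word 13.)

7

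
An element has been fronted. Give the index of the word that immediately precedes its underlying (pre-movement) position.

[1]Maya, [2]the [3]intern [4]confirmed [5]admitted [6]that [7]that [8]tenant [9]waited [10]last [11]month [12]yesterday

4

The displaced element is "Maya" (word 1).
It is linked across 1 clause boundary (Ø).
It functions as the subject of "admitted", so the gap sits immediately after word 4 ("confirmed").
Base order: The intern confirmed Maya admitted that that tenant waited last month yesterday.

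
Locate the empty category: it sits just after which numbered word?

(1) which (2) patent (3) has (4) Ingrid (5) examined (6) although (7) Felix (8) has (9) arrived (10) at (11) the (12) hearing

The displaced element is "which patent" (word 2).
It functions as the direct object of "examined", so the gap sits immediately after word 5 ("examined").
Base order: Ingrid has examined which patent although Felix has arrived at the hearing.

5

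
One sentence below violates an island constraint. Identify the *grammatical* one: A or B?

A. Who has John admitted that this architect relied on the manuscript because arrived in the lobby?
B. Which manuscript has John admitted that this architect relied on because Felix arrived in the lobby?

In A, the wh-phrase is extracted from inside an adjunct island (introduced by "because"), which blocks movement.
In B, the extraction path crosses only that-complement boundaries, which are transparent.
So B is grammatical.

B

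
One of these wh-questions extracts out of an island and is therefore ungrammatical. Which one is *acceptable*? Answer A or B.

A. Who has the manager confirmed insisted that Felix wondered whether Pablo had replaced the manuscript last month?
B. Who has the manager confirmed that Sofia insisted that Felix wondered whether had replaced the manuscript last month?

A

In B, the wh-phrase is extracted from inside a wh-island (introduced by "whether"), which blocks movement.
In A, the extraction path crosses only that-complement boundaries, which are transparent.
So A is grammatical.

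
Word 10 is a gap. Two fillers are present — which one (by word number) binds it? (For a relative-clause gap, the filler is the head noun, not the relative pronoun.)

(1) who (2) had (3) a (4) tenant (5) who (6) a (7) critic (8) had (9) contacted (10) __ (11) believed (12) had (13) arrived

4

The marked gap is inside the relative clause, the direct object of "contacted".
Its filler is the head noun "tenant" (via "who"), at word 4.
(The other dependency links word 1 to a gap after word 11.)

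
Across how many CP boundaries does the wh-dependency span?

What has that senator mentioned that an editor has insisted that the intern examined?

2

"what" is extracted from the object of "examined".
Boundaries crossed, outermost first: [that], [that] — 2 in total.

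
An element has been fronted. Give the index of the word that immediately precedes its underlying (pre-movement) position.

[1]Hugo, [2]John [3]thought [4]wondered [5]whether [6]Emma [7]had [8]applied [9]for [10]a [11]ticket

3

The displaced element is "Hugo" (word 1).
It is linked across 1 clause boundary (Ø).
It functions as the subject of "wondered", so the gap sits immediately after word 3 ("thought").
Base order: John thought that Hugo wondered whether Emma had applied for a ticket.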